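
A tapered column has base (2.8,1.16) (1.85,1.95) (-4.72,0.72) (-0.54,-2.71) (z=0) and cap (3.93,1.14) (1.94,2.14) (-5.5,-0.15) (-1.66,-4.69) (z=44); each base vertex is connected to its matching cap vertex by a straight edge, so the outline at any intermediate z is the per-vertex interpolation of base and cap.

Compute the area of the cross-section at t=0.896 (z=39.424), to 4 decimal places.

Area at t=0.896: 28.3962

Cross-section at t=0.896: each vertex is (1-t)·p0[i] + t·p1[i].
  v1: (1-0.896)·(2.8,1.16) + 0.896·(3.93,1.14) = (3.8125,1.1421)
  v2: (1-0.896)·(1.85,1.95) + 0.896·(1.94,2.14) = (1.9306,2.1202)
  v3: (1-0.896)·(-4.72,0.72) + 0.896·(-5.5,-0.15) = (-5.4189,-0.0595)
  v4: (1-0.896)·(-0.54,-2.71) + 0.896·(-1.66,-4.69) = (-1.5435,-4.4841)
Shoelace sum Σ(x_i·y_{i+1} − x_{i+1}·y_i):
  i=1: 3.8125·2.1202 − 1.9306·1.1421 = +5.8784 (running +5.8784)
  i=2: 1.9306·-0.0595 − -5.4189·2.1202 = +11.3744 (running +17.2528)
  i=3: -5.4189·-4.4841 − -1.5435·-0.0595 = +24.2068 (running +41.4597)
  i=4: -1.5435·1.1421 − 3.8125·-4.4841 = +15.3326 (running +56.7923)
Area = |Σ|/2 = |56.7923|/2 = 28.3962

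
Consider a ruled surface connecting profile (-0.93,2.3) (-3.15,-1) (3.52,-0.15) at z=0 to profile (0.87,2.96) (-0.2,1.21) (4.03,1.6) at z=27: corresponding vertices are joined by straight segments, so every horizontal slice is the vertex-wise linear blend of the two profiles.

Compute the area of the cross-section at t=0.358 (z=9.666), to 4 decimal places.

Area at t=0.358: 7.3363

Cross-section at t=0.358: each vertex is (1-t)·p0[i] + t·p1[i].
  v1: (1-0.358)·(-0.93,2.3) + 0.358·(0.87,2.96) = (-0.2856,2.5363)
  v2: (1-0.358)·(-3.15,-1) + 0.358·(-0.2,1.21) = (-2.0939,-0.2088)
  v3: (1-0.358)·(3.52,-0.15) + 0.358·(4.03,1.6) = (3.7026,0.4765)
Shoelace sum Σ(x_i·y_{i+1} − x_{i+1}·y_i):
  i=1: -0.2856·-0.2088 − -2.0939·2.5363 = +5.3704 (running +5.3704)
  i=2: -2.0939·0.4765 − 3.7026·-0.2088 = -0.2246 (running +5.1458)
  i=3: 3.7026·2.5363 − -0.2856·0.4765 = +9.5269 (running +14.6727)
Area = |Σ|/2 = |14.6727|/2 = 7.3363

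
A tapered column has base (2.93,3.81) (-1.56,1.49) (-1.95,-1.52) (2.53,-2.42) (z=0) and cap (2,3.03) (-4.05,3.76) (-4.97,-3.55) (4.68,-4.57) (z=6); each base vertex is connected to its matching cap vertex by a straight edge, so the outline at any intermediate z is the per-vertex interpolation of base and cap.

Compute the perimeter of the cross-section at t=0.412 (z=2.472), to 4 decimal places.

Perimeter at t=0.412: 23.5895

Cross-section at t=0.412: each vertex is (1-t)·p0[i] + t·p1[i].
  v1: (1-0.412)·(2.93,3.81) + 0.412·(2,3.03) = (2.5468,3.4886)
  v2: (1-0.412)·(-1.56,1.49) + 0.412·(-4.05,3.76) = (-2.5859,2.4252)
  v3: (1-0.412)·(-1.95,-1.52) + 0.412·(-4.97,-3.55) = (-3.1942,-2.3564)
  v4: (1-0.412)·(2.53,-2.42) + 0.412·(4.68,-4.57) = (3.4158,-3.3058)
Perimeter = Σ |v_{i+1} − v_i|:
  edge 1→2: √(-5.1327² + -1.0634²) = 5.2417 (running 5.2417)
  edge 2→3: √(-0.6084² + -4.7816²) = 4.8201 (running 10.0619)
  edge 3→4: √(6.6100² + -0.9494²) = 6.6779 (running 16.7397)
  edge 4→1: √(-0.8690² + 6.7944²) = 6.8498 (running 23.5895)
Perimeter = 23.5895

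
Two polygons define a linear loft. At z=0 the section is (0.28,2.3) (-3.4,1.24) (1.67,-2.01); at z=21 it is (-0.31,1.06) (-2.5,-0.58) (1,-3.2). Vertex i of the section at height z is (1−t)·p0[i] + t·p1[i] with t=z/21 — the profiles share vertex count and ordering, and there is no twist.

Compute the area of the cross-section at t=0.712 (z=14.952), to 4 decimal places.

Cross-section at t=0.712: each vertex is (1-t)·p0[i] + t·p1[i].
  v1: (1-0.712)·(0.28,2.3) + 0.712·(-0.31,1.06) = (-0.1401,1.4171)
  v2: (1-0.712)·(-3.4,1.24) + 0.712·(-2.5,-0.58) = (-2.7592,-0.0558)
  v3: (1-0.712)·(1.67,-2.01) + 0.712·(1,-3.2) = (1.1930,-2.8573)
Shoelace sum Σ(x_i·y_{i+1} − x_{i+1}·y_i):
  i=1: -0.1401·-0.0558 − -2.7592·1.4171 = +3.9179 (running +3.9179)
  i=2: -2.7592·-2.8573 − 1.1930·-0.0558 = +7.9504 (running +11.8684)
  i=3: 1.1930·1.4171 − -0.1401·-2.8573 = +1.2903 (running +13.1587)
Area = |Σ|/2 = |13.1587|/2 = 6.5793

Area at t=0.712: 6.5793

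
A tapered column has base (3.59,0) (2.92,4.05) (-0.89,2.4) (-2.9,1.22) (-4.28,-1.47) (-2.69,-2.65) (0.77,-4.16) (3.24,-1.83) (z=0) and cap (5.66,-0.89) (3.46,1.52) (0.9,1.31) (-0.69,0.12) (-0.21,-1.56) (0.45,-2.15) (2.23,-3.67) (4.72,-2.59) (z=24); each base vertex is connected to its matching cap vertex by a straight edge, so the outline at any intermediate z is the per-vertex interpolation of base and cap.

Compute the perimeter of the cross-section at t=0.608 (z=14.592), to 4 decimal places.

Cross-section at t=0.608: each vertex is (1-t)·p0[i] + t·p1[i].
  v1: (1-0.608)·(3.59,0) + 0.608·(5.66,-0.89) = (4.8486,-0.5411)
  v2: (1-0.608)·(2.92,4.05) + 0.608·(3.46,1.52) = (3.2483,2.5118)
  v3: (1-0.608)·(-0.89,2.4) + 0.608·(0.9,1.31) = (0.1983,1.7373)
  v4: (1-0.608)·(-2.9,1.22) + 0.608·(-0.69,0.12) = (-1.5563,0.5512)
  v5: (1-0.608)·(-4.28,-1.47) + 0.608·(-0.21,-1.56) = (-1.8054,-1.5247)
  v6: (1-0.608)·(-2.69,-2.65) + 0.608·(0.45,-2.15) = (-0.7809,-2.3460)
  v7: (1-0.608)·(0.77,-4.16) + 0.608·(2.23,-3.67) = (1.6577,-3.8621)
  v8: (1-0.608)·(3.24,-1.83) + 0.608·(4.72,-2.59) = (4.1398,-2.2921)
Perimeter = Σ |v_{i+1} − v_i|:
  edge 1→2: √(-1.6002² + 3.0529²) = 3.4469 (running 3.4469)
  edge 2→3: √(-3.0500² + -0.7745²) = 3.1468 (running 6.5937)
  edge 3→4: √(-1.7546² + -1.1861²) = 2.1179 (running 8.7116)
  edge 4→5: √(-0.2491² + -2.0759²) = 2.0908 (running 10.8024)
  edge 5→6: √(1.0246² + -0.8213²) = 1.3131 (running 12.1155)
  edge 6→7: √(2.4386² + -1.5161²) = 2.8714 (running 14.9869)
  edge 7→8: √(2.4822² + 1.5700²) = 2.9370 (running 17.9239)
  edge 8→1: √(0.7087² + 1.7510²) = 1.8890 (running 19.8129)
Perimeter = 19.8129

Perimeter at t=0.608: 19.8129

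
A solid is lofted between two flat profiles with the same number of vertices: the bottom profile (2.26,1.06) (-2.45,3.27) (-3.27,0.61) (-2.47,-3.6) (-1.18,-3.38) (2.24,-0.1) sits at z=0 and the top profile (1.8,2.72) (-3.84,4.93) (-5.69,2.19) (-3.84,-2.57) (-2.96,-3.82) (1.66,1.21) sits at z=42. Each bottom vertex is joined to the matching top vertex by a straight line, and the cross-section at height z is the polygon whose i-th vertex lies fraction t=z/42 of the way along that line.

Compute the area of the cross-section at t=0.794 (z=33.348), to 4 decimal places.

Cross-section at t=0.794: each vertex is (1-t)·p0[i] + t·p1[i].
  v1: (1-0.794)·(2.26,1.06) + 0.794·(1.8,2.72) = (1.8948,2.3780)
  v2: (1-0.794)·(-2.45,3.27) + 0.794·(-3.84,4.93) = (-3.5537,4.5880)
  v3: (1-0.794)·(-3.27,0.61) + 0.794·(-5.69,2.19) = (-5.1915,1.8645)
  v4: (1-0.794)·(-2.47,-3.6) + 0.794·(-3.84,-2.57) = (-3.5578,-2.7822)
  v5: (1-0.794)·(-1.18,-3.38) + 0.794·(-2.96,-3.82) = (-2.5933,-3.7294)
  v6: (1-0.794)·(2.24,-0.1) + 0.794·(1.66,1.21) = (1.7795,0.9401)
Shoelace sum Σ(x_i·y_{i+1} − x_{i+1}·y_i):
  i=1: 1.8948·4.5880 − -3.5537·2.3780 = +17.1440 (running +17.1440)
  i=2: -3.5537·1.8645 − -5.1915·4.5880 = +17.1928 (running +34.3368)
  i=3: -5.1915·-2.7822 − -3.5578·1.8645 = +21.0772 (running +55.4140)
  i=4: -3.5578·-3.7294 − -2.5933·-2.7822 = +6.0532 (running +61.4672)
  i=5: -2.5933·0.9401 − 1.7795·-3.7294 = +4.1982 (running +65.6654)
  i=6: 1.7795·2.3780 − 1.8948·0.9401 = +2.4503 (running +68.1157)
Area = |Σ|/2 = |68.1157|/2 = 34.0579

Area at t=0.794: 34.0579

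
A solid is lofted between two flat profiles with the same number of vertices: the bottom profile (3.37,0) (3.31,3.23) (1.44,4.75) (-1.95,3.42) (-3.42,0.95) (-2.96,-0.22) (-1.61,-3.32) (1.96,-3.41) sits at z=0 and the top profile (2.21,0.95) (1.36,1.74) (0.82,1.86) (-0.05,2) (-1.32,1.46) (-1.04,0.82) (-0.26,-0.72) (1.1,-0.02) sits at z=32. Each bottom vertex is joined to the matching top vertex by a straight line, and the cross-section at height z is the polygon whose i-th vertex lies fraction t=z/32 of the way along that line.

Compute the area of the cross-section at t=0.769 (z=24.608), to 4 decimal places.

Area at t=0.769: 10.8915

Cross-section at t=0.769: each vertex is (1-t)·p0[i] + t·p1[i].
  v1: (1-0.769)·(3.37,0) + 0.769·(2.21,0.95) = (2.4780,0.7306)
  v2: (1-0.769)·(3.31,3.23) + 0.769·(1.36,1.74) = (1.8105,2.0842)
  v3: (1-0.769)·(1.44,4.75) + 0.769·(0.82,1.86) = (0.9632,2.5276)
  v4: (1-0.769)·(-1.95,3.42) + 0.769·(-0.05,2) = (-0.4889,2.3280)
  v5: (1-0.769)·(-3.42,0.95) + 0.769·(-1.32,1.46) = (-1.8051,1.3422)
  v6: (1-0.769)·(-2.96,-0.22) + 0.769·(-1.04,0.82) = (-1.4835,0.5798)
  v7: (1-0.769)·(-1.61,-3.32) + 0.769·(-0.26,-0.72) = (-0.5718,-1.3206)
  v8: (1-0.769)·(1.96,-3.41) + 0.769·(1.1,-0.02) = (1.2987,-0.8031)
Shoelace sum Σ(x_i·y_{i+1} − x_{i+1}·y_i):
  i=1: 2.4780·2.0842 − 1.8105·0.7306 = +3.8419 (running +3.8419)
  i=2: 1.8105·2.5276 − 0.9632·2.0842 = +2.5685 (running +6.4105)
  i=3: 0.9632·2.3280 − -0.4889·2.5276 = +3.4781 (running +9.8886)
  i=4: -0.4889·1.3422 − -1.8051·2.3280 = +3.5461 (running +13.4347)
  i=5: -1.8051·0.5798 − -1.4835·1.3422 = +0.9446 (running +14.3793)
  i=6: -1.4835·-1.3206 − -0.5718·0.5798 = +2.2907 (running +16.6700)
  i=7: -0.5718·-0.8031 − 1.2987·-1.3206 = +2.1743 (running +18.8443)
  i=8: 1.2987·0.7306 − 2.4780·-0.8031 = +2.9388 (running +21.7830)
Area = |Σ|/2 = |21.7830|/2 = 10.8915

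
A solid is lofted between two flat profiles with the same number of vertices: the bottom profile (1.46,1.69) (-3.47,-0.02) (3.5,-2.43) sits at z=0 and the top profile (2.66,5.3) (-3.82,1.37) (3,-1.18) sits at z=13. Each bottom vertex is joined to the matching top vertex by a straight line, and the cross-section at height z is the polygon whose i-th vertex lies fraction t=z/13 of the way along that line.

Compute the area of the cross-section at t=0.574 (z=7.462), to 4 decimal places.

Cross-section at t=0.574: each vertex is (1-t)·p0[i] + t·p1[i].
  v1: (1-0.574)·(1.46,1.69) + 0.574·(2.66,5.3) = (2.1488,3.7621)
  v2: (1-0.574)·(-3.47,-0.02) + 0.574·(-3.82,1.37) = (-3.6709,0.7779)
  v3: (1-0.574)·(3.5,-2.43) + 0.574·(3,-1.18) = (3.2130,-1.7125)
Shoelace sum Σ(x_i·y_{i+1} − x_{i+1}·y_i):
  i=1: 2.1488·0.7779 − -3.6709·3.7621 = +15.4819 (running +15.4819)
  i=2: -3.6709·-1.7125 − 3.2130·0.7779 = +3.7872 (running +19.2691)
  i=3: 3.2130·3.7621 − 2.1488·-1.7125 = +15.7676 (running +35.0366)
Area = |Σ|/2 = |35.0366|/2 = 17.5183

Area at t=0.574: 17.5183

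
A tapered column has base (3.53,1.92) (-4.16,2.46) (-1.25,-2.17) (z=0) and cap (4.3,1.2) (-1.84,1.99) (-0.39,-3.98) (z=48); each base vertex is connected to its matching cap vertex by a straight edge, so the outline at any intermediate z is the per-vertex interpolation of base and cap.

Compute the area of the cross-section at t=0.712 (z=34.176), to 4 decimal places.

Cross-section at t=0.712: each vertex is (1-t)·p0[i] + t·p1[i].
  v1: (1-0.712)·(3.53,1.92) + 0.712·(4.3,1.2) = (4.0782,1.4074)
  v2: (1-0.712)·(-4.16,2.46) + 0.712·(-1.84,1.99) = (-2.5082,2.1254)
  v3: (1-0.712)·(-1.25,-2.17) + 0.712·(-0.39,-3.98) = (-0.6377,-3.4587)
Shoelace sum Σ(x_i·y_{i+1} − x_{i+1}·y_i):
  i=1: 4.0782·2.1254 − -2.5082·1.4074 = +12.1976 (running +12.1976)
  i=2: -2.5082·-3.4587 − -0.6377·2.1254 = +10.0303 (running +22.2279)
  i=3: -0.6377·1.4074 − 4.0782·-3.4587 = +13.2080 (running +35.4360)
Area = |Σ|/2 = |35.4360|/2 = 17.7180

Area at t=0.712: 17.7180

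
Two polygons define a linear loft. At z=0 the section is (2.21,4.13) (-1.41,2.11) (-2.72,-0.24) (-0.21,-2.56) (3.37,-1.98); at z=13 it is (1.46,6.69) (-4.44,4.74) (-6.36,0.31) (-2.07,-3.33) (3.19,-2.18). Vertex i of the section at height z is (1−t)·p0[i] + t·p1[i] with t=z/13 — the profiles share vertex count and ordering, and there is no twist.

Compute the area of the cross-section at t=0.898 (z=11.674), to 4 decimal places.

Cross-section at t=0.898: each vertex is (1-t)·p0[i] + t·p1[i].
  v1: (1-0.898)·(2.21,4.13) + 0.898·(1.46,6.69) = (1.5365,6.4289)
  v2: (1-0.898)·(-1.41,2.11) + 0.898·(-4.44,4.74) = (-4.1309,4.4717)
  v3: (1-0.898)·(-2.72,-0.24) + 0.898·(-6.36,0.31) = (-5.9887,0.2539)
  v4: (1-0.898)·(-0.21,-2.56) + 0.898·(-2.07,-3.33) = (-1.8803,-3.2515)
  v5: (1-0.898)·(3.37,-1.98) + 0.898·(3.19,-2.18) = (3.2084,-2.1596)
Shoelace sum Σ(x_i·y_{i+1} − x_{i+1}·y_i):
  i=1: 1.5365·4.4717 − -4.1309·6.4289 = +33.4281 (running +33.4281)
  i=2: -4.1309·0.2539 − -5.9887·4.4717 = +25.7312 (running +59.1593)
  i=3: -5.9887·-3.2515 − -1.8803·0.2539 = +19.9495 (running +79.1088)
  i=4: -1.8803·-2.1596 − 3.2084·-3.2515 = +14.4925 (running +93.6013)
  i=5: 3.2084·6.4289 − 1.5365·-2.1596 = +23.9444 (running +117.5457)
Area = |Σ|/2 = |117.5457|/2 = 58.7728

Area at t=0.898: 58.7728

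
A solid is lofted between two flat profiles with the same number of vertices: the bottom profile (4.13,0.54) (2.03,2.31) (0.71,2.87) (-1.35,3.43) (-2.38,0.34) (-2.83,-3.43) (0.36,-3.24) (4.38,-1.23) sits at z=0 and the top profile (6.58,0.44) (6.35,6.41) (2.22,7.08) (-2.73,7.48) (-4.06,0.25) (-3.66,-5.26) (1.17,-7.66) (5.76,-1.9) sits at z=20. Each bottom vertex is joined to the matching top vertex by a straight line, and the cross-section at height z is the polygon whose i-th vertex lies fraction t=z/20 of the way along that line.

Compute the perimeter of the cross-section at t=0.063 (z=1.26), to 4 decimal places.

Cross-section at t=0.063: each vertex is (1-t)·p0[i] + t·p1[i].
  v1: (1-0.063)·(4.13,0.54) + 0.063·(6.58,0.44) = (4.2843,0.5337)
  v2: (1-0.063)·(2.03,2.31) + 0.063·(6.35,6.41) = (2.3022,2.5683)
  v3: (1-0.063)·(0.71,2.87) + 0.063·(2.22,7.08) = (0.8051,3.1352)
  v4: (1-0.063)·(-1.35,3.43) + 0.063·(-2.73,7.48) = (-1.4369,3.6852)
  v5: (1-0.063)·(-2.38,0.34) + 0.063·(-4.06,0.25) = (-2.4858,0.3343)
  v6: (1-0.063)·(-2.83,-3.43) + 0.063·(-3.66,-5.26) = (-2.8823,-3.5453)
  v7: (1-0.063)·(0.36,-3.24) + 0.063·(1.17,-7.66) = (0.4110,-3.5185)
  v8: (1-0.063)·(4.38,-1.23) + 0.063·(5.76,-1.9) = (4.4669,-1.2722)
Perimeter = Σ |v_{i+1} − v_i|:
  edge 1→2: √(-1.9822² + 2.0346²) = 2.8405 (running 2.8405)
  edge 2→3: √(-1.4970² + 0.5669²) = 1.6008 (running 4.4413)
  edge 3→4: √(-2.2421² + 0.5499²) = 2.3085 (running 6.7499)
  edge 4→5: √(-1.0489² + -3.3508²) = 3.5112 (running 10.2610)
  edge 5→6: √(-0.3965² + -3.8796²) = 3.8998 (running 14.1608)
  edge 6→7: √(3.2933² + 0.0268²) = 3.2934 (running 17.4543)
  edge 7→8: √(4.0559² + 2.2463²) = 4.6364 (running 22.0906)
  edge 8→1: √(-0.1826² + 1.8059²) = 1.8151 (running 23.9058)
Perimeter = 23.9058

Perimeter at t=0.063: 23.9058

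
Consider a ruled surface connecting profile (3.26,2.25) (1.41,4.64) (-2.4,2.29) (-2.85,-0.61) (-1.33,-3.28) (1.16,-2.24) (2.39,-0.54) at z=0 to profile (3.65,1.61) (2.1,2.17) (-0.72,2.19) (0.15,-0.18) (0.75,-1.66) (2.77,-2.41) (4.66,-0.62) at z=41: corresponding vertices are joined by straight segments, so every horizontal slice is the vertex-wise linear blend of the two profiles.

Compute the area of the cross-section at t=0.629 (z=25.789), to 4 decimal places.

Cross-section at t=0.629: each vertex is (1-t)·p0[i] + t·p1[i].
  v1: (1-0.629)·(3.26,2.25) + 0.629·(3.65,1.61) = (3.5053,1.8474)
  v2: (1-0.629)·(1.41,4.64) + 0.629·(2.1,2.17) = (1.8440,3.0864)
  v3: (1-0.629)·(-2.4,2.29) + 0.629·(-0.72,2.19) = (-1.3433,2.2271)
  v4: (1-0.629)·(-2.85,-0.61) + 0.629·(0.15,-0.18) = (-0.9630,-0.3395)
  v5: (1-0.629)·(-1.33,-3.28) + 0.629·(0.75,-1.66) = (-0.0217,-2.2610)
  v6: (1-0.629)·(1.16,-2.24) + 0.629·(2.77,-2.41) = (2.1727,-2.3469)
  v7: (1-0.629)·(2.39,-0.54) + 0.629·(4.66,-0.62) = (3.8178,-0.5903)
Shoelace sum Σ(x_i·y_{i+1} − x_{i+1}·y_i):
  i=1: 3.5053·3.0864 − 1.8440·1.8474 = +7.4120 (running +7.4120)
  i=2: 1.8440·2.2271 − -1.3433·3.0864 = +8.2527 (running +15.6646)
  i=3: -1.3433·-0.3395 − -0.9630·2.2271 = +2.6008 (running +18.2654)
  i=4: -0.9630·-2.2610 − -0.0217·-0.3395 = +2.1700 (running +20.4354)
  i=5: -0.0217·-2.3469 − 2.1727·-2.2610 = +4.9634 (running +25.3988)
  i=6: 2.1727·-0.5903 − 3.8178·-2.3469 = +7.6776 (running +33.0764)
  i=7: 3.8178·1.8474 − 3.5053·-0.5903 = +9.1225 (running +42.1989)
Area = |Σ|/2 = |42.1989|/2 = 21.0994

Area at t=0.629: 21.0994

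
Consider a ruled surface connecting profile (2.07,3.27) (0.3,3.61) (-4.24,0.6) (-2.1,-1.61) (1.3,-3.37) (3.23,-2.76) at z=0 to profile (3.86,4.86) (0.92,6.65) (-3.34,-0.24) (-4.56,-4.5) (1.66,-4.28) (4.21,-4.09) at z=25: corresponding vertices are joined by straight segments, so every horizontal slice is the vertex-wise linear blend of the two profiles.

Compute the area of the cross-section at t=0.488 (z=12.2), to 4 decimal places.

Cross-section at t=0.488: each vertex is (1-t)·p0[i] + t·p1[i].
  v1: (1-0.488)·(2.07,3.27) + 0.488·(3.86,4.86) = (2.9435,4.0459)
  v2: (1-0.488)·(0.3,3.61) + 0.488·(0.92,6.65) = (0.6026,5.0935)
  v3: (1-0.488)·(-4.24,0.6) + 0.488·(-3.34,-0.24) = (-3.8008,0.1901)
  v4: (1-0.488)·(-2.1,-1.61) + 0.488·(-4.56,-4.5) = (-3.3005,-3.0203)
  v5: (1-0.488)·(1.3,-3.37) + 0.488·(1.66,-4.28) = (1.4757,-3.8141)
  v6: (1-0.488)·(3.23,-2.76) + 0.488·(4.21,-4.09) = (3.7082,-3.4090)
Shoelace sum Σ(x_i·y_{i+1} − x_{i+1}·y_i):
  i=1: 2.9435·5.0935 − 0.6026·4.0459 = +12.5550 (running +12.5550)
  i=2: 0.6026·0.1901 − -3.8008·5.0935 = +19.4740 (running +32.0290)
  i=3: -3.8008·-3.0203 − -3.3005·0.1901 = +12.1070 (running +44.1359)
  i=4: -3.3005·-3.8141 − 1.4757·-3.0203 = +17.0453 (running +61.1813)
  i=5: 1.4757·-3.4090 − 3.7082·-3.8141 = +9.1129 (running +70.2941)
  i=6: 3.7082·4.0459 − 2.9435·-3.4090 = +25.0378 (running +95.3320)
Area = |Σ|/2 = |95.3320|/2 = 47.6660

Area at t=0.488: 47.6660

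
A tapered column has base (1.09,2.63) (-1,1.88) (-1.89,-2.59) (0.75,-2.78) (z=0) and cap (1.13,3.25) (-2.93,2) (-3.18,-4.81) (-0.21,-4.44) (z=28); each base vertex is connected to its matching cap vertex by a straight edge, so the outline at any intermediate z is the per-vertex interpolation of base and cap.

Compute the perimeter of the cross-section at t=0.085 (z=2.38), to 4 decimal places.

Perimeter at t=0.085: 15.4273

Cross-section at t=0.085: each vertex is (1-t)·p0[i] + t·p1[i].
  v1: (1-0.085)·(1.09,2.63) + 0.085·(1.13,3.25) = (1.0934,2.6827)
  v2: (1-0.085)·(-1,1.88) + 0.085·(-2.93,2) = (-1.1641,1.8902)
  v3: (1-0.085)·(-1.89,-2.59) + 0.085·(-3.18,-4.81) = (-1.9996,-2.7787)
  v4: (1-0.085)·(0.75,-2.78) + 0.085·(-0.21,-4.44) = (0.6684,-2.9211)
Perimeter = Σ |v_{i+1} − v_i|:
  edge 1→2: √(-2.2575² + -0.7925²) = 2.3925 (running 2.3925)
  edge 2→3: √(-0.8356² + -4.6689²) = 4.7431 (running 7.1356)
  edge 3→4: √(2.6681² + -0.1424²) = 2.6718 (running 9.8074)
  edge 4→1: √(0.4250² + 5.6038²) = 5.6199 (running 15.4273)
Perimeter = 15.4273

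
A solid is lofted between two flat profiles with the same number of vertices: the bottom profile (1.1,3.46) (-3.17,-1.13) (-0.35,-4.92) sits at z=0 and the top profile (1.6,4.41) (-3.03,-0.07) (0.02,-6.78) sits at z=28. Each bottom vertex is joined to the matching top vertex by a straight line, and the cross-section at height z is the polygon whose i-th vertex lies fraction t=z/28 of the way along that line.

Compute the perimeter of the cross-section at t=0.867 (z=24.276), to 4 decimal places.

Perimeter at t=0.867: 24.3528

Cross-section at t=0.867: each vertex is (1-t)·p0[i] + t·p1[i].
  v1: (1-0.867)·(1.1,3.46) + 0.867·(1.6,4.41) = (1.5335,4.2836)
  v2: (1-0.867)·(-3.17,-1.13) + 0.867·(-3.03,-0.07) = (-3.0486,-0.2110)
  v3: (1-0.867)·(-0.35,-4.92) + 0.867·(0.02,-6.78) = (-0.0292,-6.5326)
Perimeter = Σ |v_{i+1} − v_i|:
  edge 1→2: √(-4.5821² + -4.4946²) = 6.4185 (running 6.4185)
  edge 2→3: √(3.0194² + -6.3216²) = 7.0057 (running 13.4242)
  edge 3→1: √(1.5627² + 10.8163²) = 10.9286 (running 24.3528)
Perimeter = 24.3528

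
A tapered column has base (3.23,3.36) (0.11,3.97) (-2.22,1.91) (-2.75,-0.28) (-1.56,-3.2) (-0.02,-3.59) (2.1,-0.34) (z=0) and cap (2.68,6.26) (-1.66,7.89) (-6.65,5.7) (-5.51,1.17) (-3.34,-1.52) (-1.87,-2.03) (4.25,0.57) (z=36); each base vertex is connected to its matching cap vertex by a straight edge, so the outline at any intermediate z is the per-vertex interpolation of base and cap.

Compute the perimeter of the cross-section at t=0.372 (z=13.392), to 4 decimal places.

Perimeter at t=0.372: 24.6501

Cross-section at t=0.372: each vertex is (1-t)·p0[i] + t·p1[i].
  v1: (1-0.372)·(3.23,3.36) + 0.372·(2.68,6.26) = (3.0254,4.4388)
  v2: (1-0.372)·(0.11,3.97) + 0.372·(-1.66,7.89) = (-0.5484,5.4282)
  v3: (1-0.372)·(-2.22,1.91) + 0.372·(-6.65,5.7) = (-3.8680,3.3199)
  v4: (1-0.372)·(-2.75,-0.28) + 0.372·(-5.51,1.17) = (-3.7767,0.2594)
  v5: (1-0.372)·(-1.56,-3.2) + 0.372·(-3.34,-1.52) = (-2.2222,-2.5750)
  v6: (1-0.372)·(-0.02,-3.59) + 0.372·(-1.87,-2.03) = (-0.7082,-3.0097)
  v7: (1-0.372)·(2.1,-0.34) + 0.372·(4.25,0.57) = (2.8998,-0.0015)
Perimeter = Σ |v_{i+1} − v_i|:
  edge 1→2: √(-3.5738² + 0.9894²) = 3.7083 (running 3.7083)
  edge 2→3: √(-3.3195² + -2.1084²) = 3.9325 (running 7.6408)
  edge 3→4: √(0.0912² + -3.0605²) = 3.0618 (running 10.7026)
  edge 4→5: √(1.5546² + -2.8344²) = 3.2328 (running 13.9354)
  edge 5→6: √(1.5140² + -0.4346²) = 1.5751 (running 15.5105)
  edge 6→7: √(3.6080² + 3.0082²) = 4.6975 (running 20.2080)
  edge 7→1: √(0.1256² + 4.4403²) = 4.4421 (running 24.6501)
Perimeter = 24.6501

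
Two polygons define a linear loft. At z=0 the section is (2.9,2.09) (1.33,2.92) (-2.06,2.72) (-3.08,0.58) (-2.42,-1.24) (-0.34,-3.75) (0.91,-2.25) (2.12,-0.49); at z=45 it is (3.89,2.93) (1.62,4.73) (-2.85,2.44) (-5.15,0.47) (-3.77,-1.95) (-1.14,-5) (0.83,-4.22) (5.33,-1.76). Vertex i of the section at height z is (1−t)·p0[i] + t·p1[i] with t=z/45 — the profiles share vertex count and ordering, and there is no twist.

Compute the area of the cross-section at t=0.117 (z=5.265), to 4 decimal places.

Cross-section at t=0.117: each vertex is (1-t)·p0[i] + t·p1[i].
  v1: (1-0.117)·(2.9,2.09) + 0.117·(3.89,2.93) = (3.0158,2.1883)
  v2: (1-0.117)·(1.33,2.92) + 0.117·(1.62,4.73) = (1.3639,3.1318)
  v3: (1-0.117)·(-2.06,2.72) + 0.117·(-2.85,2.44) = (-2.1524,2.6872)
  v4: (1-0.117)·(-3.08,0.58) + 0.117·(-5.15,0.47) = (-3.3222,0.5671)
  v5: (1-0.117)·(-2.42,-1.24) + 0.117·(-3.77,-1.95) = (-2.5779,-1.3231)
  v6: (1-0.117)·(-0.34,-3.75) + 0.117·(-1.14,-5) = (-0.4336,-3.8963)
  v7: (1-0.117)·(0.91,-2.25) + 0.117·(0.83,-4.22) = (0.9006,-2.4805)
  v8: (1-0.117)·(2.12,-0.49) + 0.117·(5.33,-1.76) = (2.4956,-0.6386)
Shoelace sum Σ(x_i·y_{i+1} − x_{i+1}·y_i):
  i=1: 3.0158·3.1318 − 1.3639·2.1883 = +6.4602 (running +6.4602)
  i=2: 1.3639·2.6872 − -2.1524·3.1318 = +10.4061 (running +16.8663)
  i=3: -2.1524·0.5671 − -3.3222·2.6872 = +7.7068 (running +24.5732)
  i=4: -3.3222·-1.3231 − -2.5779·0.5671 = +5.8575 (running +30.4307)
  i=5: -2.5779·-3.8963 − -0.4336·-1.3231 = +9.4707 (running +39.9013)
  i=6: -0.4336·-2.4805 − 0.9006·-3.8963 = +4.5847 (running +44.4860)
  i=7: 0.9006·-0.6386 − 2.4956·-2.4805 = +5.6151 (running +50.1011)
  i=8: 2.4956·2.1883 − 3.0158·-0.6386 = +7.3869 (running +57.4880)
Area = |Σ|/2 = |57.4880|/2 = 28.7440

Area at t=0.117: 28.7440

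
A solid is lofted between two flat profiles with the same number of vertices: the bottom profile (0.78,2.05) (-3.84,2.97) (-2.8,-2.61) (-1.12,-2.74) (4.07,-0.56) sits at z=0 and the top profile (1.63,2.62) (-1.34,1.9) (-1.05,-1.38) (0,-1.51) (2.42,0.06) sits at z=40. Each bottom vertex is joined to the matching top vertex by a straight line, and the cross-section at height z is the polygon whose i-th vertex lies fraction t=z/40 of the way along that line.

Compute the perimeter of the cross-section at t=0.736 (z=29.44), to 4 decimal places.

Cross-section at t=0.736: each vertex is (1-t)·p0[i] + t·p1[i].
  v1: (1-0.736)·(0.78,2.05) + 0.736·(1.63,2.62) = (1.4056,2.4695)
  v2: (1-0.736)·(-3.84,2.97) + 0.736·(-1.34,1.9) = (-2.0000,2.1825)
  v3: (1-0.736)·(-2.8,-2.61) + 0.736·(-1.05,-1.38) = (-1.5120,-1.7047)
  v4: (1-0.736)·(-1.12,-2.74) + 0.736·(0,-1.51) = (-0.2957,-1.8347)
  v5: (1-0.736)·(4.07,-0.56) + 0.736·(2.42,0.06) = (2.8556,-0.1037)
Perimeter = Σ |v_{i+1} − v_i|:
  edge 1→2: √(-3.4056² + -0.2870²) = 3.4177 (running 3.4177)
  edge 2→3: √(0.4880² + -3.8872²) = 3.9177 (running 7.3354)
  edge 3→4: √(1.2163² + -0.1300²) = 1.2232 (running 8.5586)
  edge 4→5: √(3.1513² + 1.7310²) = 3.5954 (running 12.1541)
  edge 5→1: √(-1.4500² + 2.5732²) = 2.9536 (running 15.1077)
Perimeter = 15.1077

Perimeter at t=0.736: 15.1077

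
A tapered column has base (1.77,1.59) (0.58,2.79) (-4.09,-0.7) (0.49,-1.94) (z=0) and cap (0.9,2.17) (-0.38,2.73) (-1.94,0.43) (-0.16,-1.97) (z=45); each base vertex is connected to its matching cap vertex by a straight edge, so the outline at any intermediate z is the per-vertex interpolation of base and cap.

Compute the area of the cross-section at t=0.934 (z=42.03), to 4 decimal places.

Cross-section at t=0.934: each vertex is (1-t)·p0[i] + t·p1[i].
  v1: (1-0.934)·(1.77,1.59) + 0.934·(0.9,2.17) = (0.9574,2.1317)
  v2: (1-0.934)·(0.58,2.79) + 0.934·(-0.38,2.73) = (-0.3166,2.7340)
  v3: (1-0.934)·(-4.09,-0.7) + 0.934·(-1.94,0.43) = (-2.0819,0.3554)
  v4: (1-0.934)·(0.49,-1.94) + 0.934·(-0.16,-1.97) = (-0.1171,-1.9680)
Shoelace sum Σ(x_i·y_{i+1} − x_{i+1}·y_i):
  i=1: 0.9574·2.7340 − -0.3166·2.1317 = +3.2925 (running +3.2925)
  i=2: -0.3166·0.3554 − -2.0819·2.7340 = +5.5793 (running +8.8718)
  i=3: -2.0819·-1.9680 − -0.1171·0.3554 = +4.1388 (running +13.0107)
  i=4: -0.1171·2.1317 − 0.9574·-1.9680 = +1.6346 (running +14.6453)
Area = |Σ|/2 = |14.6453|/2 = 7.3226

Area at t=0.934: 7.3226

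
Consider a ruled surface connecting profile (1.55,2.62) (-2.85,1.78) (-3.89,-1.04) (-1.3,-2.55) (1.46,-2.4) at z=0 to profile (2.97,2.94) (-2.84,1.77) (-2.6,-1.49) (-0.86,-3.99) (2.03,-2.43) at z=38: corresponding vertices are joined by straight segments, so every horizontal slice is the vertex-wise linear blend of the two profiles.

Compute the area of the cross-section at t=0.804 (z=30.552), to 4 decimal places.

Area at t=0.804: 26.3438

Cross-section at t=0.804: each vertex is (1-t)·p0[i] + t·p1[i].
  v1: (1-0.804)·(1.55,2.62) + 0.804·(2.97,2.94) = (2.6917,2.8773)
  v2: (1-0.804)·(-2.85,1.78) + 0.804·(-2.84,1.77) = (-2.8420,1.7720)
  v3: (1-0.804)·(-3.89,-1.04) + 0.804·(-2.6,-1.49) = (-2.8528,-1.4018)
  v4: (1-0.804)·(-1.3,-2.55) + 0.804·(-0.86,-3.99) = (-0.9462,-3.7078)
  v5: (1-0.804)·(1.46,-2.4) + 0.804·(2.03,-2.43) = (1.9183,-2.4241)
Shoelace sum Σ(x_i·y_{i+1} − x_{i+1}·y_i):
  i=1: 2.6917·1.7720 − -2.8420·2.8773 = +12.9467 (running +12.9467)
  i=2: -2.8420·-1.4018 − -2.8528·1.7720 = +9.0390 (running +21.9856)
  i=3: -2.8528·-3.7078 − -0.9462·-1.4018 = +9.2512 (running +31.2368)
  i=4: -0.9462·-2.4241 − 1.9183·-3.7078 = +9.4063 (running +40.6432)
  i=5: 1.9183·2.8773 − 2.6917·-2.4241 = +12.0444 (running +52.6876)
Area = |Σ|/2 = |52.6876|/2 = 26.3438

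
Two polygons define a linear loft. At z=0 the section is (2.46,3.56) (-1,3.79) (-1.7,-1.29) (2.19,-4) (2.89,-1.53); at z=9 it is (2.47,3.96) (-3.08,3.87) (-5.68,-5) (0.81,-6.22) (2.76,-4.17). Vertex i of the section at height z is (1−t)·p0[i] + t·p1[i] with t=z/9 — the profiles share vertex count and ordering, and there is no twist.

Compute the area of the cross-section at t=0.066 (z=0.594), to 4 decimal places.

Area at t=0.066: 28.4351

Cross-section at t=0.066: each vertex is (1-t)·p0[i] + t·p1[i].
  v1: (1-0.066)·(2.46,3.56) + 0.066·(2.47,3.96) = (2.4607,3.5864)
  v2: (1-0.066)·(-1,3.79) + 0.066·(-3.08,3.87) = (-1.1373,3.7953)
  v3: (1-0.066)·(-1.7,-1.29) + 0.066·(-5.68,-5) = (-1.9627,-1.5349)
  v4: (1-0.066)·(2.19,-4) + 0.066·(0.81,-6.22) = (2.0989,-4.1465)
  v5: (1-0.066)·(2.89,-1.53) + 0.066·(2.76,-4.17) = (2.8814,-1.7042)
Shoelace sum Σ(x_i·y_{i+1} − x_{i+1}·y_i):
  i=1: 2.4607·3.7953 − -1.1373·3.5864 = +13.4176 (running +13.4176)
  i=2: -1.1373·-1.5349 − -1.9627·3.7953 = +9.1945 (running +22.6121)
  i=3: -1.9627·-4.1465 − 2.0989·-1.5349 = +11.3598 (running +33.9720)
  i=4: 2.0989·-1.7042 − 2.8814·-4.1465 = +8.3708 (running +42.3428)
  i=5: 2.8814·3.5864 − 2.4607·-1.7042 = +14.5275 (running +56.8702)
Area = |Σ|/2 = |56.8702|/2 = 28.4351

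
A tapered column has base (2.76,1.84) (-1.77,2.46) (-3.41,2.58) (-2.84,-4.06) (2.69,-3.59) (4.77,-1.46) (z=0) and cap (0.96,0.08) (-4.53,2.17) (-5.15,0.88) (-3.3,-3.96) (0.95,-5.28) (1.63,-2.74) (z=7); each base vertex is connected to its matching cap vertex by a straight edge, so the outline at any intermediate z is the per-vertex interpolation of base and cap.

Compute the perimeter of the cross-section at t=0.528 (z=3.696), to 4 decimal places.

Perimeter at t=0.528: 23.2106

Cross-section at t=0.528: each vertex is (1-t)·p0[i] + t·p1[i].
  v1: (1-0.528)·(2.76,1.84) + 0.528·(0.96,0.08) = (1.8096,0.9107)
  v2: (1-0.528)·(-1.77,2.46) + 0.528·(-4.53,2.17) = (-3.2273,2.3069)
  v3: (1-0.528)·(-3.41,2.58) + 0.528·(-5.15,0.88) = (-4.3287,1.6824)
  v4: (1-0.528)·(-2.84,-4.06) + 0.528·(-3.3,-3.96) = (-3.0829,-4.0072)
  v5: (1-0.528)·(2.69,-3.59) + 0.528·(0.95,-5.28) = (1.7713,-4.4823)
  v6: (1-0.528)·(4.77,-1.46) + 0.528·(1.63,-2.74) = (3.1121,-2.1358)
Perimeter = Σ |v_{i+1} − v_i|:
  edge 1→2: √(-5.0369² + 1.3962²) = 5.2268 (running 5.2268)
  edge 2→3: √(-1.1014² + -0.6245²) = 1.2662 (running 6.4930)
  edge 3→4: √(1.2458² + -5.6896²) = 5.8244 (running 12.3174)
  edge 4→5: √(4.8542² + -0.4751²) = 4.8774 (running 17.1947)
  edge 5→6: √(1.3408² + 2.3465²) = 2.7025 (running 19.8972)
  edge 6→1: √(-1.3025² + 3.0466²) = 3.3133 (running 23.2106)
Perimeter = 23.2106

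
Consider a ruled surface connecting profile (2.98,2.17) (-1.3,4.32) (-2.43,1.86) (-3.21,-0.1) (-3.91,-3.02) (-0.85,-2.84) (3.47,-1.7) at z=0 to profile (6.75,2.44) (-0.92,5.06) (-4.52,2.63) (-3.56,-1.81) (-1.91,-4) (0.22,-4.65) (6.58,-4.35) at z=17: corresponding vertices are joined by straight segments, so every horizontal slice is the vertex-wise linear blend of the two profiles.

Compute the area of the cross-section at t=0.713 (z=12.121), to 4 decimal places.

Area at t=0.713: 68.5243

Cross-section at t=0.713: each vertex is (1-t)·p0[i] + t·p1[i].
  v1: (1-0.713)·(2.98,2.17) + 0.713·(6.75,2.44) = (5.6680,2.3625)
  v2: (1-0.713)·(-1.3,4.32) + 0.713·(-0.92,5.06) = (-1.0291,4.8476)
  v3: (1-0.713)·(-2.43,1.86) + 0.713·(-4.52,2.63) = (-3.9202,2.4090)
  v4: (1-0.713)·(-3.21,-0.1) + 0.713·(-3.56,-1.81) = (-3.4596,-1.3192)
  v5: (1-0.713)·(-3.91,-3.02) + 0.713·(-1.91,-4) = (-2.4840,-3.7187)
  v6: (1-0.713)·(-0.85,-2.84) + 0.713·(0.22,-4.65) = (-0.0871,-4.1305)
  v7: (1-0.713)·(3.47,-1.7) + 0.713·(6.58,-4.35) = (5.6874,-3.5894)
Shoelace sum Σ(x_i·y_{i+1} − x_{i+1}·y_i):
  i=1: 5.6680·4.8476 − -1.0291·2.3625 = +29.9075 (running +29.9075)
  i=2: -1.0291·2.4090 − -3.9202·4.8476 = +16.5245 (running +46.4320)
  i=3: -3.9202·-1.3192 − -3.4596·2.4090 = +13.5057 (running +59.9377)
  i=4: -3.4596·-3.7187 − -2.4840·-1.3192 = +9.5882 (running +69.5259)
  i=5: -2.4840·-4.1305 − -0.0871·-3.7187 = +9.9364 (running +79.4623)
  i=6: -0.0871·-3.5894 − 5.6874·-4.1305 = +23.8047 (running +103.2670)
  i=7: 5.6874·2.3625 − 5.6680·-3.5894 = +33.7816 (running +137.0486)
Area = |Σ|/2 = |137.0486|/2 = 68.5243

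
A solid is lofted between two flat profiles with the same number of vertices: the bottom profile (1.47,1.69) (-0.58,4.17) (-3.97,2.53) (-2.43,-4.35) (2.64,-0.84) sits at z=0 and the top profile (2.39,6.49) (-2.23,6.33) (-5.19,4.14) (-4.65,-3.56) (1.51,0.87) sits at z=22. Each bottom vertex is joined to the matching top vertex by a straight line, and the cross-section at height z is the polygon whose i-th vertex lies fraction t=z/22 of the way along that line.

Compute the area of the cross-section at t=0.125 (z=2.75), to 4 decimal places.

Cross-section at t=0.125: each vertex is (1-t)·p0[i] + t·p1[i].
  v1: (1-0.125)·(1.47,1.69) + 0.125·(2.39,6.49) = (1.5850,2.2900)
  v2: (1-0.125)·(-0.58,4.17) + 0.125·(-2.23,6.33) = (-0.7862,4.4400)
  v3: (1-0.125)·(-3.97,2.53) + 0.125·(-5.19,4.14) = (-4.1225,2.7312)
  v4: (1-0.125)·(-2.43,-4.35) + 0.125·(-4.65,-3.56) = (-2.7075,-4.2512)
  v5: (1-0.125)·(2.64,-0.84) + 0.125·(1.51,0.87) = (2.4988,-0.6262)
Shoelace sum Σ(x_i·y_{i+1} − x_{i+1}·y_i):
  i=1: 1.5850·4.4400 − -0.7862·2.2900 = +8.8379 (running +8.8379)
  i=2: -0.7862·2.7312 − -4.1225·4.4400 = +16.1565 (running +24.9944)
  i=3: -4.1225·-4.2512 − -2.7075·2.7312 = +24.9206 (running +49.9150)
  i=4: -2.7075·-0.6262 − 2.4988·-4.2512 = +12.3184 (running +62.2334)
  i=5: 2.4988·2.2900 − 1.5850·-0.6262 = +6.7147 (running +68.9481)
Area = |Σ|/2 = |68.9481|/2 = 34.4741

Area at t=0.125: 34.4741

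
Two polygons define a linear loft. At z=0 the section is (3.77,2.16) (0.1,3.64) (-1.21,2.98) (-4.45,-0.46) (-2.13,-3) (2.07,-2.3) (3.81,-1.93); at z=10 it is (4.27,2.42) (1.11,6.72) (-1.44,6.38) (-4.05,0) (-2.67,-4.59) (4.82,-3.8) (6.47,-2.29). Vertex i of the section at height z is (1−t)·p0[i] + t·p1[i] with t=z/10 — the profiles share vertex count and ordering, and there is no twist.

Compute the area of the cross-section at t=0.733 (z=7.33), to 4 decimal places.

Cross-section at t=0.733: each vertex is (1-t)·p0[i] + t·p1[i].
  v1: (1-0.733)·(3.77,2.16) + 0.733·(4.27,2.42) = (4.1365,2.3506)
  v2: (1-0.733)·(0.1,3.64) + 0.733·(1.11,6.72) = (0.8403,5.8976)
  v3: (1-0.733)·(-1.21,2.98) + 0.733·(-1.44,6.38) = (-1.3786,5.4722)
  v4: (1-0.733)·(-4.45,-0.46) + 0.733·(-4.05,0) = (-4.1568,-0.1228)
  v5: (1-0.733)·(-2.13,-3) + 0.733·(-2.67,-4.59) = (-2.5258,-4.1655)
  v6: (1-0.733)·(2.07,-2.3) + 0.733·(4.82,-3.8) = (4.0857,-3.3995)
  v7: (1-0.733)·(3.81,-1.93) + 0.733·(6.47,-2.29) = (5.7598,-2.1939)
Shoelace sum Σ(x_i·y_{i+1} − x_{i+1}·y_i):
  i=1: 4.1365·5.8976 − 0.8403·2.3506 = +22.4203 (running +22.4203)
  i=2: 0.8403·5.4722 − -1.3786·5.8976 = +12.7289 (running +35.1492)
  i=3: -1.3786·-0.1228 − -4.1568·5.4722 = +22.9162 (running +58.0654)
  i=4: -4.1568·-4.1655 − -2.5258·-0.1228 = +17.0048 (running +75.0702)
  i=5: -2.5258·-3.3995 − 4.0857·-4.1655 = +25.6056 (running +100.6758)
  i=6: 4.0857·-2.1939 − 5.7598·-3.3995 = +10.6167 (running +111.2925)
  i=7: 5.7598·2.3506 − 4.1365·-2.1939 = +22.6138 (running +133.9063)
Area = |Σ|/2 = |133.9063|/2 = 66.9531

Area at t=0.733: 66.9531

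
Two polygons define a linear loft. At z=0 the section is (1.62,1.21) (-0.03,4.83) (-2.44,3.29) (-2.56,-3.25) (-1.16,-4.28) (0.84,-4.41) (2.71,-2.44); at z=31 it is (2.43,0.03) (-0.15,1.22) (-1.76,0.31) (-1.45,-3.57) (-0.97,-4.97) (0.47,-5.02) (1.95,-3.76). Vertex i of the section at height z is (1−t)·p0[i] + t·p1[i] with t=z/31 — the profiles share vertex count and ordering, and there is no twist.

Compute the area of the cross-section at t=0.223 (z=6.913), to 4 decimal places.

Cross-section at t=0.223: each vertex is (1-t)·p0[i] + t·p1[i].
  v1: (1-0.223)·(1.62,1.21) + 0.223·(2.43,0.03) = (1.8006,0.9469)
  v2: (1-0.223)·(-0.03,4.83) + 0.223·(-0.15,1.22) = (-0.0568,4.0250)
  v3: (1-0.223)·(-2.44,3.29) + 0.223·(-1.76,0.31) = (-2.2884,2.6255)
  v4: (1-0.223)·(-2.56,-3.25) + 0.223·(-1.45,-3.57) = (-2.3125,-3.3214)
  v5: (1-0.223)·(-1.16,-4.28) + 0.223·(-0.97,-4.97) = (-1.1176,-4.4339)
  v6: (1-0.223)·(0.84,-4.41) + 0.223·(0.47,-5.02) = (0.7575,-4.5460)
  v7: (1-0.223)·(2.71,-2.44) + 0.223·(1.95,-3.76) = (2.5405,-2.7344)
Shoelace sum Σ(x_i·y_{i+1} − x_{i+1}·y_i):
  i=1: 1.8006·4.0250 − -0.0568·0.9469 = +7.3012 (running +7.3012)
  i=2: -0.0568·2.6255 − -2.2884·4.0250 = +9.0616 (running +16.3628)
  i=3: -2.2884·-3.3214 − -2.3125·2.6255 = +13.6718 (running +30.0345)
  i=4: -2.3125·-4.4339 − -1.1176·-3.3214 = +6.5411 (running +36.5757)
  i=5: -1.1176·-4.5460 − 0.7575·-4.4339 = +8.4394 (running +45.0151)
  i=6: 0.7575·-2.7344 − 2.5405·-4.5460 = +9.4780 (running +54.4931)
  i=7: 2.5405·0.9469 − 1.8006·-2.7344 = +7.3291 (running +61.8222)
Area = |Σ|/2 = |61.8222|/2 = 30.9111

Area at t=0.223: 30.9111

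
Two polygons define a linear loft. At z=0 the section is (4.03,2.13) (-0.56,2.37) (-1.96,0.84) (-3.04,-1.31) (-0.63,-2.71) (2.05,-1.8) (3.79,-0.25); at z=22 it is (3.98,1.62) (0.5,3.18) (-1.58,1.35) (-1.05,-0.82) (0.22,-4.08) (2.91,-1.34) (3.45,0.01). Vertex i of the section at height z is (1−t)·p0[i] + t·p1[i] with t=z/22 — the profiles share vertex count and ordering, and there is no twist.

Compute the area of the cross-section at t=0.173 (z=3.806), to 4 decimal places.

Area at t=0.173: 24.5829

Cross-section at t=0.173: each vertex is (1-t)·p0[i] + t·p1[i].
  v1: (1-0.173)·(4.03,2.13) + 0.173·(3.98,1.62) = (4.0213,2.0418)
  v2: (1-0.173)·(-0.56,2.37) + 0.173·(0.5,3.18) = (-0.3766,2.5101)
  v3: (1-0.173)·(-1.96,0.84) + 0.173·(-1.58,1.35) = (-1.8943,0.9282)
  v4: (1-0.173)·(-3.04,-1.31) + 0.173·(-1.05,-0.82) = (-2.6957,-1.2252)
  v5: (1-0.173)·(-0.63,-2.71) + 0.173·(0.22,-4.08) = (-0.4829,-2.9470)
  v6: (1-0.173)·(2.05,-1.8) + 0.173·(2.91,-1.34) = (2.1988,-1.7204)
  v7: (1-0.173)·(3.79,-0.25) + 0.173·(3.45,0.01) = (3.7312,-0.2050)
Shoelace sum Σ(x_i·y_{i+1} − x_{i+1}·y_i):
  i=1: 4.0213·2.5101 − -0.3766·2.0418 = +10.8631 (running +10.8631)
  i=2: -0.3766·0.9282 − -1.8943·2.5101 = +4.4052 (running +15.2683)
  i=3: -1.8943·-1.2252 − -2.6957·0.9282 = +4.8232 (running +20.0915)
  i=4: -2.6957·-2.9470 − -0.4829·-1.2252 = +7.3526 (running +27.4441)
  i=5: -0.4829·-1.7204 − 2.1988·-2.9470 = +7.3107 (running +34.7548)
  i=6: 2.1988·-0.2050 − 3.7312·-1.7204 = +5.9684 (running +40.7232)
  i=7: 3.7312·2.0418 − 4.0213·-0.2050 = +8.4427 (running +49.1659)
Area = |Σ|/2 = |49.1659|/2 = 24.5829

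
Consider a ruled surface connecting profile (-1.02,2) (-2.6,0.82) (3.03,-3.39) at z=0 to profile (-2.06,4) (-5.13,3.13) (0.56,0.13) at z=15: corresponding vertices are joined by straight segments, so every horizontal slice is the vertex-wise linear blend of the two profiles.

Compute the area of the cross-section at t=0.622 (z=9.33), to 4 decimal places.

Cross-section at t=0.622: each vertex is (1-t)·p0[i] + t·p1[i].
  v1: (1-0.622)·(-1.02,2) + 0.622·(-2.06,4) = (-1.6669,3.2440)
  v2: (1-0.622)·(-2.6,0.82) + 0.622·(-5.13,3.13) = (-4.1737,2.2568)
  v3: (1-0.622)·(3.03,-3.39) + 0.622·(0.56,0.13) = (1.4937,-1.2006)
Shoelace sum Σ(x_i·y_{i+1} − x_{i+1}·y_i):
  i=1: -1.6669·2.2568 − -4.1737·3.2440 = +9.7775 (running +9.7775)
  i=2: -4.1737·-1.2006 − 1.4937·2.2568 = +1.6398 (running +11.4173)
  i=3: 1.4937·3.2440 − -1.6669·-1.2006 = +2.8442 (running +14.2616)
Area = |Σ|/2 = |14.2616|/2 = 7.1308

Area at t=0.622: 7.1308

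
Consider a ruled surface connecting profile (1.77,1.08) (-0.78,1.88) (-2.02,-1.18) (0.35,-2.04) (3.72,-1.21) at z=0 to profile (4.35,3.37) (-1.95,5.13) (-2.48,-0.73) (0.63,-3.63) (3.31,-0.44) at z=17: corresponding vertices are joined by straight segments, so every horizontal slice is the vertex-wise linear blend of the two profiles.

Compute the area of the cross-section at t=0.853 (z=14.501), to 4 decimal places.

Area at t=0.853: 34.3536

Cross-section at t=0.853: each vertex is (1-t)·p0[i] + t·p1[i].
  v1: (1-0.853)·(1.77,1.08) + 0.853·(4.35,3.37) = (3.9707,3.0334)
  v2: (1-0.853)·(-0.78,1.88) + 0.853·(-1.95,5.13) = (-1.7780,4.6523)
  v3: (1-0.853)·(-2.02,-1.18) + 0.853·(-2.48,-0.73) = (-2.4124,-0.7961)
  v4: (1-0.853)·(0.35,-2.04) + 0.853·(0.63,-3.63) = (0.5888,-3.3963)
  v5: (1-0.853)·(3.72,-1.21) + 0.853·(3.31,-0.44) = (3.3703,-0.5532)
Shoelace sum Σ(x_i·y_{i+1} − x_{i+1}·y_i):
  i=1: 3.9707·4.6523 − -1.7780·3.0334 = +23.8662 (running +23.8662)
  i=2: -1.7780·-0.7961 − -2.4124·4.6523 = +12.6386 (running +36.5048)
  i=3: -2.4124·-3.3963 − 0.5888·-0.7961 = +8.6619 (running +45.1667)
  i=4: 0.5888·-0.5532 − 3.3703·-3.3963 = +11.1206 (running +56.2873)
  i=5: 3.3703·3.0334 − 3.9707·-0.5532 = +12.4198 (running +68.7071)
Area = |Σ|/2 = |68.7071|/2 = 34.3536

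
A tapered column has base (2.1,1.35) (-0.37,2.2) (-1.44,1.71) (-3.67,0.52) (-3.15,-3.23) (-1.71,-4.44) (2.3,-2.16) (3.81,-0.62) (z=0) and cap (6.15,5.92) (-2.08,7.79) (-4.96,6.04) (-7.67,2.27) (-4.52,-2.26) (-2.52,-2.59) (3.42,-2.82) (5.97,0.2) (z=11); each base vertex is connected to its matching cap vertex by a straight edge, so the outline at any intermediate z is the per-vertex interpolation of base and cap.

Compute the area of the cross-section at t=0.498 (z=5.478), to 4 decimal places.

Area at t=0.498: 63.8029

Cross-section at t=0.498: each vertex is (1-t)·p0[i] + t·p1[i].
  v1: (1-0.498)·(2.1,1.35) + 0.498·(6.15,5.92) = (4.1169,3.6259)
  v2: (1-0.498)·(-0.37,2.2) + 0.498·(-2.08,7.79) = (-1.2216,4.9838)
  v3: (1-0.498)·(-1.44,1.71) + 0.498·(-4.96,6.04) = (-3.1930,3.8663)
  v4: (1-0.498)·(-3.67,0.52) + 0.498·(-7.67,2.27) = (-5.6620,1.3915)
  v5: (1-0.498)·(-3.15,-3.23) + 0.498·(-4.52,-2.26) = (-3.8323,-2.7469)
  v6: (1-0.498)·(-1.71,-4.44) + 0.498·(-2.52,-2.59) = (-2.1134,-3.5187)
  v7: (1-0.498)·(2.3,-2.16) + 0.498·(3.42,-2.82) = (2.8578,-2.4887)
  v8: (1-0.498)·(3.81,-0.62) + 0.498·(5.97,0.2) = (4.8857,-0.2116)
Shoelace sum Σ(x_i·y_{i+1} − x_{i+1}·y_i):
  i=1: 4.1169·4.9838 − -1.2216·3.6259 = +24.9472 (running +24.9472)
  i=2: -1.2216·3.8663 − -3.1930·4.9838 = +11.1901 (running +36.1373)
  i=3: -3.1930·1.3915 − -5.6620·3.8663 = +17.4482 (running +53.5855)
  i=4: -5.6620·-2.7469 − -3.8323·1.3915 = +20.8858 (running +74.4712)
  i=5: -3.8323·-3.5187 − -2.1134·-2.7469 = +7.6792 (running +82.1505)
  i=6: -2.1134·-2.4887 − 2.8578·-3.5187 = +15.3151 (running +97.4656)
  i=7: 2.8578·-0.2116 − 4.8857·-2.4887 = +11.5541 (running +109.0197)
  i=8: 4.8857·3.6259 − 4.1169·-0.2116 = +18.5861 (running +127.6058)
Area = |Σ|/2 = |127.6058|/2 = 63.8029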